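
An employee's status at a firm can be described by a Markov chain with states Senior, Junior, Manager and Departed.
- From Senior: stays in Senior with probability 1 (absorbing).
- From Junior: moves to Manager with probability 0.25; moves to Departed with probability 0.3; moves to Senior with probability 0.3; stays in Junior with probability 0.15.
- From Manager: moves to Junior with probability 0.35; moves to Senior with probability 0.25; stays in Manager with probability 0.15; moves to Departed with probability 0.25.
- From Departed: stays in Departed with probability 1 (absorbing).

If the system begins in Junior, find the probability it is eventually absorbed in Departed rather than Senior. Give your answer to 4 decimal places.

Let h(s) be the probability of absorption at Departed starting from transient state s. Then h(Departed) = 1 and h(Senior) = 0. By first-step analysis:
h(Junior) = 0.3·0 + 0.15·h(Junior) + 0.25·h(Manager) + 0.3·1
h(Manager) = 0.25·0 + 0.35·h(Junior) + 0.15·h(Manager) + 0.25·1
Solving: h(Junior) = 0.5000, h(Manager) = 0.5000.
Starting from Junior, the probability is 0.5000.

0.5000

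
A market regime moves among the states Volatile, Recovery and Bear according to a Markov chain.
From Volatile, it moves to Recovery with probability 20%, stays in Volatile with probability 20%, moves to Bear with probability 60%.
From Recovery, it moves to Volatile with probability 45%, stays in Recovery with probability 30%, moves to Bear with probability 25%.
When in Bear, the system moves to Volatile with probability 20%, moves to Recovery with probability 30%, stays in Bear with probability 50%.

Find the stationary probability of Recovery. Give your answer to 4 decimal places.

0.2732

Let the stationary distribution be π with π = πP and π_1 + π_2 + π_3 = 1.
π_1 = 0.2·π_1 + 0.45·π_2 + 0.2·π_3
π_2 = 0.2·π_1 + 0.3·π_2 + 0.3·π_3
Solving with the normalization constraint gives π = (0.2683, 0.2732, 0.4585).
So the stationary probability of Recovery is 0.2732.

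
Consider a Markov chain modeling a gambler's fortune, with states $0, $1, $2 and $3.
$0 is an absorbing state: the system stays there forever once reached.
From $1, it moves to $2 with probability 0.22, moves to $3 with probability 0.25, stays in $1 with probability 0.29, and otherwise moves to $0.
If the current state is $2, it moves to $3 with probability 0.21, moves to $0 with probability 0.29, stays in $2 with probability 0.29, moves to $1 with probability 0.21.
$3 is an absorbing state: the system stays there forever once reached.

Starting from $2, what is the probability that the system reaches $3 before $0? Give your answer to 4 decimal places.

0.4403

Let h(s) be the probability of absorption at $3 starting from transient state s. Then h($3) = 1 and h($0) = 0. By first-step analysis:
h($1) = 0.24·0 + 0.29·h($1) + 0.22·h($2) + 0.25·1
h($2) = 0.29·0 + 0.21·h($1) + 0.29·h($2) + 0.21·1
Solving: h($1) = 0.4885, h($2) = 0.4403.
Starting from $2, the probability is 0.4403.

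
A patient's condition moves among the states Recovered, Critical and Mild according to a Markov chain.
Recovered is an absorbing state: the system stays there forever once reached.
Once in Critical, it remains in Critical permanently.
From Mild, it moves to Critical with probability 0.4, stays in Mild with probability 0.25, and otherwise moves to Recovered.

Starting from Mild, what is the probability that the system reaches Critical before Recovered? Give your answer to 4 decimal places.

0.5333

Let h(s) be the probability of absorption at Critical starting from transient state s. Then h(Critical) = 1 and h(Recovered) = 0. By first-step analysis:
h(Mild) = 0.35·0 + 0.4·1 + 0.25·h(Mild)
Solving: h(Mild) = 0.5333.
Starting from Mild, the probability is 0.5333.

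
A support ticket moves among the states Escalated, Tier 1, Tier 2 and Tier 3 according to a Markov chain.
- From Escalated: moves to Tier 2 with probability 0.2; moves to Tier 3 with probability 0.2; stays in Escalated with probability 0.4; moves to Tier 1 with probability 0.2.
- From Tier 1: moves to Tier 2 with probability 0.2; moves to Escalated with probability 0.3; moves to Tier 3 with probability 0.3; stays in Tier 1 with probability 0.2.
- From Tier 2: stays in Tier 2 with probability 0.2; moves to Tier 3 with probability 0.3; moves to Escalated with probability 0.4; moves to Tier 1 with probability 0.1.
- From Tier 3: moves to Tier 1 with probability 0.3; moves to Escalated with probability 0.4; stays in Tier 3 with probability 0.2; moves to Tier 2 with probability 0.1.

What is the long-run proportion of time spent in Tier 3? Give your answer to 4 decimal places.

0.2382

Let the stationary distribution be π with π = πP and π_1 + π_2 + π_3 + π_4 = 1.
π_1 = 0.4·π_1 + 0.3·π_2 + 0.4·π_3 + 0.4·π_4
π_2 = 0.2·π_1 + 0.2·π_2 + 0.1·π_3 + 0.3·π_4
π_3 = 0.2·π_1 + 0.2·π_2 + 0.2·π_3 + 0.1·π_4
Solving with the normalization constraint gives π = (0.3794, 0.2062, 0.1762, 0.2382).
So the stationary probability of Tier 3 is 0.2382.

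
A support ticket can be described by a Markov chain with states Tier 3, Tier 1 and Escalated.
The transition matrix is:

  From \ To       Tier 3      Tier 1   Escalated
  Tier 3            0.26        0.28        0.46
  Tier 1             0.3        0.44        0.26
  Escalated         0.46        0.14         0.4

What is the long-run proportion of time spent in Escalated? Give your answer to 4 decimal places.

0.3831

Let the stationary distribution be π with π = πP and π_1 + π_2 + π_3 = 1.
π_1 = 0.26·π_1 + 0.3·π_2 + 0.46·π_3
π_2 = 0.28·π_1 + 0.44·π_2 + 0.14·π_3
Solving with the normalization constraint gives π = (0.3474, 0.2695, 0.3831).
So the stationary probability of Escalated is 0.3831.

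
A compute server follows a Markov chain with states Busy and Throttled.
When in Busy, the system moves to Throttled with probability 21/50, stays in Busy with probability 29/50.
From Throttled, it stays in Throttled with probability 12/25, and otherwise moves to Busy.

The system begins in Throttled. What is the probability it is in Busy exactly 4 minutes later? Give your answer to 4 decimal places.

0.5532

Propagate the distribution vector 4 minutes from Throttled.
After 0 minutes: (0.0000, 1.0000)
After 1 minute: (0.5200, 0.4800)
After 2 minutes: (0.5512, 0.4488)
After 3 minutes: (0.5531, 0.4469)
After 4 minutes: (0.5532, 0.4468)
P(in Busy after 4 minutes) = 0.5532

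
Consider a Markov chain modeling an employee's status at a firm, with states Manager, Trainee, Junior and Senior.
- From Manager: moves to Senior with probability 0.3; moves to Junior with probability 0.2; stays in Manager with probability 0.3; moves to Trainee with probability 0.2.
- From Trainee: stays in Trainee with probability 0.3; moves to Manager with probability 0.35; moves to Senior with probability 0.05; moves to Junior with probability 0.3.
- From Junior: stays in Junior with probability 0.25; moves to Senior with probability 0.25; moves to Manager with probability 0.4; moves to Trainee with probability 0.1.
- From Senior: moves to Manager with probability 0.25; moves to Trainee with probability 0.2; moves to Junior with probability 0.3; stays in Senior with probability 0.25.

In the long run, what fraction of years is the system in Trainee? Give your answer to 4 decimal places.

0.1939

Let the stationary distribution be π with π = πP and π_1 + π_2 + π_3 + π_4 = 1.
π_1 = 0.3·π_1 + 0.35·π_2 + 0.4·π_3 + 0.25·π_4
π_2 = 0.2·π_1 + 0.3·π_2 + 0.1·π_3 + 0.2·π_4
π_3 = 0.2·π_1 + 0.3·π_2 + 0.25·π_3 + 0.3·π_4
Solving with the normalization constraint gives π = (0.3238, 0.1939, 0.2549, 0.2274).
So the stationary probability of Trainee is 0.1939.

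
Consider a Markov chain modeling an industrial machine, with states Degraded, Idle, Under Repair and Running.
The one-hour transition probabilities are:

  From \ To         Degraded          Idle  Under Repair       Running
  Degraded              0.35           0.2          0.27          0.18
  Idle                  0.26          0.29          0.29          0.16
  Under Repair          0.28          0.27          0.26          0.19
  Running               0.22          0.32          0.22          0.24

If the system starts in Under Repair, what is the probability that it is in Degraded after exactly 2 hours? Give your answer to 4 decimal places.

Propagate the distribution vector 2 hours from Under Repair.
After 0 hours: (0.0000, 0.0000, 1.0000, 0.0000)
After 1 hour: (0.2800, 0.2700, 0.2600, 0.1900)
After 2 hours: (0.2828, 0.2653, 0.2633, 0.1886)
P(in Degraded after 2 hours) = 0.2828

0.2828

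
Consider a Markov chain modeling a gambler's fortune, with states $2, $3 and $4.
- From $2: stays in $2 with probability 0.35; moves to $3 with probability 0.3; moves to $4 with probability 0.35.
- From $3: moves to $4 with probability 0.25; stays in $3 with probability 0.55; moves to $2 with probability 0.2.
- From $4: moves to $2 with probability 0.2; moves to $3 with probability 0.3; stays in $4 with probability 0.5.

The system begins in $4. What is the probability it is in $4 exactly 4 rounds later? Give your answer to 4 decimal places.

Propagate the distribution vector 4 rounds from $4.
After 0 rounds: (0.0000, 0.0000, 1.0000)
After 1 round: (0.2000, 0.3000, 0.5000)
After 2 rounds: (0.2300, 0.3750, 0.3950)
After 3 rounds: (0.2345, 0.3938, 0.3718)
After 4 rounds: (0.2352, 0.3984, 0.3664)
P(in $4 after 4 rounds) = 0.3664

0.3664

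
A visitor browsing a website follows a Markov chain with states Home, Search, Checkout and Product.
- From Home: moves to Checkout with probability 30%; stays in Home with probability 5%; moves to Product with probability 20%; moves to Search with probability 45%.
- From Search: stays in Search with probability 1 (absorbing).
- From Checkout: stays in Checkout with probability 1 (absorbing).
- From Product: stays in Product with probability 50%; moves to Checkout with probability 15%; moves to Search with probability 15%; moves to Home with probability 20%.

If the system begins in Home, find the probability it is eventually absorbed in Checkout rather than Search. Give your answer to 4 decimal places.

Let h(s) be the probability of absorption at Checkout starting from transient state s. Then h(Checkout) = 1 and h(Search) = 0. By first-step analysis:
h(Home) = 0.05·h(Home) + 0.45·0 + 0.3·1 + 0.2·h(Product)
h(Product) = 0.2·h(Home) + 0.15·0 + 0.15·1 + 0.5·h(Product)
Solving: h(Home) = 0.4138, h(Product) = 0.4655.
Starting from Home, the probability is 0.4138.

0.4138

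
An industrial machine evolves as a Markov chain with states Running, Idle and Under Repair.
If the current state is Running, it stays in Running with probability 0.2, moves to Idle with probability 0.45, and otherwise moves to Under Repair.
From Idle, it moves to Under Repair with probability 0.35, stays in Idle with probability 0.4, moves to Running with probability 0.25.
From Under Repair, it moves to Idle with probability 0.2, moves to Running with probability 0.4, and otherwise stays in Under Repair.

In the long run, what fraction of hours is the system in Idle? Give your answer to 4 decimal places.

Let the stationary distribution be π with π = πP and π_1 + π_2 + π_3 = 1.
π_1 = 0.2·π_1 + 0.25·π_2 + 0.4·π_3
π_2 = 0.45·π_1 + 0.4·π_2 + 0.2·π_3
Solving with the normalization constraint gives π = (0.2907, 0.3409, 0.3684).
So the stationary probability of Idle is 0.3409.

0.3409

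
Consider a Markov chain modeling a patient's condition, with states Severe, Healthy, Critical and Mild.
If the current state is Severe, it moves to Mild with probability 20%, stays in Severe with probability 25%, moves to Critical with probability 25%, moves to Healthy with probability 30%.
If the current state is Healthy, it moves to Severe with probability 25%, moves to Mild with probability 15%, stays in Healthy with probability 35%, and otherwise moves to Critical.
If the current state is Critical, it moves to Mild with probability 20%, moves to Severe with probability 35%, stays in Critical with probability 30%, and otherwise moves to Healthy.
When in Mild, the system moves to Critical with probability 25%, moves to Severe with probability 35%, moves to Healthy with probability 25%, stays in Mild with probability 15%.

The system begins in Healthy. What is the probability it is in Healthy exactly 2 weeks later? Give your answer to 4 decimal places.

Propagate the distribution vector 2 weeks from Healthy.
After 0 weeks: (0.0000, 1.0000, 0.0000, 0.0000)
After 1 week: (0.2500, 0.3500, 0.2500, 0.1500)
After 2 weeks: (0.2900, 0.2725, 0.2625, 0.1750)
P(in Healthy after 2 weeks) = 0.2725

0.2725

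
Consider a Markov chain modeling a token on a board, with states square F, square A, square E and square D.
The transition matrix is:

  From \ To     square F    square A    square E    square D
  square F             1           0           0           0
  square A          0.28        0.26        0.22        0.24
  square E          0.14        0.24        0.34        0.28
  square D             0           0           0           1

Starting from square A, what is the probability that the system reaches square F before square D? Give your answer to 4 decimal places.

Let h(s) be the probability of absorption at square F starting from transient state s. Then h(square F) = 1 and h(square D) = 0. By first-step analysis:
h(square A) = 0.28·1 + 0.26·h(square A) + 0.22·h(square E) + 0.24·0
h(square E) = 0.14·1 + 0.24·h(square A) + 0.34·h(square E) + 0.28·0
Solving: h(square A) = 0.4949, h(square E) = 0.3921.
Starting from square A, the probability is 0.4949.

0.4949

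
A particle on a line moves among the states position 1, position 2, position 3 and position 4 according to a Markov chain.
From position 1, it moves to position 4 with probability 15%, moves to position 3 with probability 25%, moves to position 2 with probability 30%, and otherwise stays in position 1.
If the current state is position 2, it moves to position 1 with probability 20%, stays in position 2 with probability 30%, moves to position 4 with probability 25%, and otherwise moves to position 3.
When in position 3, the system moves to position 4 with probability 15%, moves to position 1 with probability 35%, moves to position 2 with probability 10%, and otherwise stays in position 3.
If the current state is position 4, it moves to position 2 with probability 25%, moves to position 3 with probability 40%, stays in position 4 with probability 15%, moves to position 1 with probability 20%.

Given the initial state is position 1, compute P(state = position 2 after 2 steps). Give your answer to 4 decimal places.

Propagate the distribution vector 2 steps from position 1.
After 0 steps: (1.0000, 0.0000, 0.0000, 0.0000)
After 1 step: (0.3000, 0.3000, 0.2500, 0.1500)
After 2 steps: (0.2675, 0.2425, 0.3100, 0.1800)
P(in position 2 after 2 steps) = 0.2425

0.2425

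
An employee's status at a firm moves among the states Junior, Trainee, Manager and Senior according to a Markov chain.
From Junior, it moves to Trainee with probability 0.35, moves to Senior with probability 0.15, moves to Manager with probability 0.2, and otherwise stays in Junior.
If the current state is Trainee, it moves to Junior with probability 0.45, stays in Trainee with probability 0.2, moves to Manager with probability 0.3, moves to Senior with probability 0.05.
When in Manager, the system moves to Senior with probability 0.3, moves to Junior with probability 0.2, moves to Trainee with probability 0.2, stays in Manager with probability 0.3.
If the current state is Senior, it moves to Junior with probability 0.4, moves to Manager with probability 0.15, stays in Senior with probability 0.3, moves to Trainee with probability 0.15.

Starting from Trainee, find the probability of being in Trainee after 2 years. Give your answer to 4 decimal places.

0.2650

Propagate the distribution vector 2 years from Trainee.
After 0 years: (0.0000, 1.0000, 0.0000, 0.0000)
After 1 year: (0.4500, 0.2000, 0.3000, 0.0500)
After 2 years: (0.3050, 0.2650, 0.2475, 0.1825)
P(in Trainee after 2 years) = 0.2650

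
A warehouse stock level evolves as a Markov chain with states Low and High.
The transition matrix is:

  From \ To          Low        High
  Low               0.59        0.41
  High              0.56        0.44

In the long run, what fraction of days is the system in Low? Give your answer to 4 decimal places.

Let the stationary distribution be π with π = πP and π_1 + π_2 = 1.
π_1 = 0.59·π_1 + 0.56·π_2
Solving with the normalization constraint gives π = (0.5773, 0.4227).
So the stationary probability of Low is 0.5773.

0.5773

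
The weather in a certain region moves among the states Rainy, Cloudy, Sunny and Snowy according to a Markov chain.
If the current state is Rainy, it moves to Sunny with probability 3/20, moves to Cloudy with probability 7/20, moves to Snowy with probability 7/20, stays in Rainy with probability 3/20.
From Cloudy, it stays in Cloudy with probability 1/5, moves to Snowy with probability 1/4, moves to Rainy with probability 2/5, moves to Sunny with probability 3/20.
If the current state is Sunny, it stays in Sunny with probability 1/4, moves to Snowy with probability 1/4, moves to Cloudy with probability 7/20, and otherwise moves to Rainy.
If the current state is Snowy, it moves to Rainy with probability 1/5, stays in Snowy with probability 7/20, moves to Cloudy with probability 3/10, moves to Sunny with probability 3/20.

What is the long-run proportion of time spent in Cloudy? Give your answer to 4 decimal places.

Let the stationary distribution be π with π = πP and π_1 + π_2 + π_3 + π_4 = 1.
π_1 = 0.15·π_1 + 0.4·π_2 + 0.15·π_3 + 0.2·π_4
π_2 = 0.35·π_1 + 0.2·π_2 + 0.35·π_3 + 0.3·π_4
π_3 = 0.15·π_1 + 0.15·π_2 + 0.25·π_3 + 0.15·π_4
Solving with the normalization constraint gives π = (0.2380, 0.2911, 0.1667, 0.3042).
So the stationary probability of Cloudy is 0.2911.

0.2911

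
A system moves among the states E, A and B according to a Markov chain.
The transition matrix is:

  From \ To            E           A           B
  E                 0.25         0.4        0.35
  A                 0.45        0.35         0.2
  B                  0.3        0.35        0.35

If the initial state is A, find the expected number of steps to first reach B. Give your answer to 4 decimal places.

3.9024

Let t(s) be the expected number of steps to first reach B from state s, with t(B) = 0. Conditioning on the first step:
t(E) = 1 + 0.25·t(E) + 0.4·t(A)
t(A) = 1 + 0.45·t(E) + 0.35·t(A)
Solving: t(E) = 3.4146, t(A) = 3.9024.
Expected steps from A to B: 3.9024.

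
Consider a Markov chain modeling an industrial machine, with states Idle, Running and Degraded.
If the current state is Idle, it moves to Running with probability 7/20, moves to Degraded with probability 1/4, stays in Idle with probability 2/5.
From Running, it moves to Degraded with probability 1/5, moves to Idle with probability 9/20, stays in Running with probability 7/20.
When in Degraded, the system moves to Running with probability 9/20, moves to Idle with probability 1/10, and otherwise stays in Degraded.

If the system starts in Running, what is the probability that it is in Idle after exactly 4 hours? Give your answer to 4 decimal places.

0.3331

Propagate the distribution vector 4 hours from Running.
After 0 hours: (0.0000, 1.0000, 0.0000)
After 1 hour: (0.4500, 0.3500, 0.2000)
After 2 hours: (0.3575, 0.3700, 0.2725)
After 3 hours: (0.3368, 0.3773, 0.2860)
After 4 hours: (0.3331, 0.3786, 0.2883)
P(in Idle after 4 hours) = 0.3331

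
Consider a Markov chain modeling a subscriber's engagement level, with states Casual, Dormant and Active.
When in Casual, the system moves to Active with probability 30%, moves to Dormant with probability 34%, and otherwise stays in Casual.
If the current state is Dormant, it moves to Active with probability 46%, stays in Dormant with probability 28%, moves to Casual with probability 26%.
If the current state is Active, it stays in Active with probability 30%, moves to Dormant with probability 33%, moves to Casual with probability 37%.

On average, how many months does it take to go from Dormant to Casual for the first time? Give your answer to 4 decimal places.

Let t(s) be the expected number of months to first reach Casual from state s, with t(Casual) = 0. Conditioning on the first month:
t(Dormant) = 1 + 0.28·t(Dormant) + 0.46·t(Active)
t(Active) = 1 + 0.33·t(Dormant) + 0.3·t(Active)
Solving: t(Dormant) = 3.2936, t(Active) = 2.9813.
Expected months from Dormant to Casual: 3.2936.

3.2936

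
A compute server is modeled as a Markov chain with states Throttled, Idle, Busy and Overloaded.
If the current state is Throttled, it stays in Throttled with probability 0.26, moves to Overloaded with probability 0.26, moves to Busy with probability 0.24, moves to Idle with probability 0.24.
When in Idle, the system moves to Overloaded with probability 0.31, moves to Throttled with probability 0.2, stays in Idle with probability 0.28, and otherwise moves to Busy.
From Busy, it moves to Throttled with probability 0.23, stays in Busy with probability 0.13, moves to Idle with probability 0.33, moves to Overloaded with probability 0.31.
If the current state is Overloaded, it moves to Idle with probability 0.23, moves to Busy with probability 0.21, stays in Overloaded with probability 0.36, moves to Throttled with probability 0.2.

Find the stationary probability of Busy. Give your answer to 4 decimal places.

0.2005

Let the stationary distribution be π with π = πP and π_1 + π_2 + π_3 + π_4 = 1.
π_1 = 0.26·π_1 + 0.2·π_2 + 0.23·π_3 + 0.2·π_4
π_2 = 0.24·π_1 + 0.28·π_2 + 0.33·π_3 + 0.23·π_4
π_3 = 0.24·π_1 + 0.21·π_2 + 0.13·π_3 + 0.21·π_4
Solving with the normalization constraint gives π = (0.2192, 0.2655, 0.2005, 0.3148).
So the stationary probability of Busy is 0.2005.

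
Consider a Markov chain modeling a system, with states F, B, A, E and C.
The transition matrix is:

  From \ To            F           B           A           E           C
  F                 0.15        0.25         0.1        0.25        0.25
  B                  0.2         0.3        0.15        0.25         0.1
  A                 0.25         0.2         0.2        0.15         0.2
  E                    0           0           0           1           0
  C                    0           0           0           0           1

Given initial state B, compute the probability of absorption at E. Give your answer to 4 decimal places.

Let h(s) be the probability of absorption at E starting from transient state s. Then h(E) = 1 and h(C) = 0. By first-step analysis:
h(F) = 0.15·h(F) + 0.25·h(B) + 0.1·h(A) + 0.25·1 + 0.25·0
h(B) = 0.2·h(F) + 0.3·h(B) + 0.15·h(A) + 0.25·1 + 0.1·0
h(A) = 0.25·h(F) + 0.2·h(B) + 0.2·h(A) + 0.15·1 + 0.2·0
Solving: h(F) = 0.5364, h(B) = 0.6197, h(A) = 0.5100.
Starting from B, the probability is 0.6197.

0.6197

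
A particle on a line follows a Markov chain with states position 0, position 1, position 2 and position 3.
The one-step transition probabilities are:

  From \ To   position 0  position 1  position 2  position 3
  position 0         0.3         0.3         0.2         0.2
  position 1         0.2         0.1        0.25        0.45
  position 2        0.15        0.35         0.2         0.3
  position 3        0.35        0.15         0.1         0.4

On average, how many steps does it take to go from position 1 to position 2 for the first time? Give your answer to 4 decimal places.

Let t(s) be the expected number of steps to first reach position 2 from state s, with t(position 2) = 0. Conditioning on the first step:
t(position 0) = 1 + 0.3·t(position 0) + 0.3·t(position 1) + 0.2·t(position 3)
t(position 1) = 1 + 0.2·t(position 0) + 0.1·t(position 1) + 0.45·t(position 3)
t(position 3) = 1 + 0.35·t(position 0) + 0.15·t(position 1) + 0.4·t(position 3)
Solving: t(position 0) = 5.5882, t(position 1) = 5.5042, t(position 3) = 6.3025.
Expected steps from position 1 to position 2: 5.5042.

5.5042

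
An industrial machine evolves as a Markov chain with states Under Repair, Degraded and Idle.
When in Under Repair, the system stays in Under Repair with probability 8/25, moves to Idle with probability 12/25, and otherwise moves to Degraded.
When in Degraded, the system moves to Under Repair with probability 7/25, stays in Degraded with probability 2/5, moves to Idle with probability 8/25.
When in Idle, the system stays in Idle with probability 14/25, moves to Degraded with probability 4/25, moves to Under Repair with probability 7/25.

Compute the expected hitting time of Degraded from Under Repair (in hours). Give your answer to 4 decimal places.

5.5825

Let t(s) be the expected number of hours to first reach Degraded from state s, with t(Degraded) = 0. Conditioning on the first hour:
t(Under Repair) = 1 + 0.32·t(Under Repair) + 0.48·t(Idle)
t(Idle) = 1 + 0.28·t(Under Repair) + 0.56·t(Idle)
Solving: t(Under Repair) = 5.5825, t(Idle) = 5.8252.
Expected hours from Under Repair to Degraded: 5.5825.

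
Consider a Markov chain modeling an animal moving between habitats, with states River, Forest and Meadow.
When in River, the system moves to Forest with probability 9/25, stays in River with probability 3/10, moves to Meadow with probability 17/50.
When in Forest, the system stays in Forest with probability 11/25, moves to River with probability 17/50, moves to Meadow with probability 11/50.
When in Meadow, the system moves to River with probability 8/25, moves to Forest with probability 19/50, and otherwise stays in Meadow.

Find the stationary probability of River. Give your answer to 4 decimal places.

0.3215

Let the stationary distribution be π with π = πP and π_1 + π_2 + π_3 = 1.
π_1 = 0.3·π_1 + 0.34·π_2 + 0.32·π_3
π_2 = 0.36·π_1 + 0.44·π_2 + 0.38·π_3
Solving with the normalization constraint gives π = (0.3215, 0.3974, 0.2811).
So the stationary probability of River is 0.3215.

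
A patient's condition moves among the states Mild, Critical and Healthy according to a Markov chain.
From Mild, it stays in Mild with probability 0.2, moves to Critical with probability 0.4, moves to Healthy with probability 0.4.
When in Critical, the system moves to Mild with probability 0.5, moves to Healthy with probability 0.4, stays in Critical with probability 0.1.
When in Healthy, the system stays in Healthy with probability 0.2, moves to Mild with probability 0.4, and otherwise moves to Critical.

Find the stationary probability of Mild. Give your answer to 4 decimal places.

0.3590

Let the stationary distribution be π with π = πP and π_1 + π_2 + π_3 = 1.
π_1 = 0.2·π_1 + 0.5·π_2 + 0.4·π_3
π_2 = 0.4·π_1 + 0.1·π_2 + 0.4·π_3
Solving with the normalization constraint gives π = (0.3590, 0.3077, 0.3333).
So the stationary probability of Mild is 0.3590.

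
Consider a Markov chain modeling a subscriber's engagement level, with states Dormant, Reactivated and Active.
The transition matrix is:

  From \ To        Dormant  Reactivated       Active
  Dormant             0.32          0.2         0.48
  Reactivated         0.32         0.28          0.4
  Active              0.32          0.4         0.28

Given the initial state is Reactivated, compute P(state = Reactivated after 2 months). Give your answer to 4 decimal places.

Sum over the intermediate state after 1 month:
P = P(Reactivated→Dormant)·P(Dormant→Reactivated) + P(Reactivated→Reactivated)·P(Reactivated→Reactivated) + P(Reactivated→Active)·P(Active→Reactivated)
  = 0.32×0.2 + 0.28×0.28 + 0.4×0.4
  = 0.0640 + 0.0784 + 0.1600 = 0.3024

0.3024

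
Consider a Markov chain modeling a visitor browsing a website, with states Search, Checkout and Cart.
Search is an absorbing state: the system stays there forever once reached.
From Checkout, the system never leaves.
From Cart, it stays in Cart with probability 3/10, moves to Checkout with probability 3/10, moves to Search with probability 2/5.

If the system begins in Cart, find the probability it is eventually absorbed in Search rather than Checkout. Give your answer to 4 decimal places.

Let h(s) be the probability of absorption at Search starting from transient state s. Then h(Search) = 1 and h(Checkout) = 0. By first-step analysis:
h(Cart) = 0.4·1 + 0.3·0 + 0.3·h(Cart)
Solving: h(Cart) = 0.5714.
Starting from Cart, the probability is 0.5714.

0.5714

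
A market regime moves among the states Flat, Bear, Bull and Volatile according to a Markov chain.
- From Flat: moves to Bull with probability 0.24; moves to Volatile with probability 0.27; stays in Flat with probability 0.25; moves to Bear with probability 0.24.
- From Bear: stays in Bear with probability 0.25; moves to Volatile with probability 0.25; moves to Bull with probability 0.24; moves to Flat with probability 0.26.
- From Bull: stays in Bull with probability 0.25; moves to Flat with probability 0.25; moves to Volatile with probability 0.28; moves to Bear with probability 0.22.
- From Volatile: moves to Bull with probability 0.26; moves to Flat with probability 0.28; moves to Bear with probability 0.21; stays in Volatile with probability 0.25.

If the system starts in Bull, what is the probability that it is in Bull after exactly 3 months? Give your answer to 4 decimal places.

Propagate the distribution vector 3 months from Bull.
After 0 months: (0.0000, 0.0000, 1.0000, 0.0000)
After 1 month: (0.2500, 0.2200, 0.2500, 0.2800)
After 2 months: (0.2606, 0.2288, 0.2481, 0.2625)
After 3 months: (0.2602, 0.2295, 0.2477, 0.2627)
P(in Bull after 3 months) = 0.2477

0.2477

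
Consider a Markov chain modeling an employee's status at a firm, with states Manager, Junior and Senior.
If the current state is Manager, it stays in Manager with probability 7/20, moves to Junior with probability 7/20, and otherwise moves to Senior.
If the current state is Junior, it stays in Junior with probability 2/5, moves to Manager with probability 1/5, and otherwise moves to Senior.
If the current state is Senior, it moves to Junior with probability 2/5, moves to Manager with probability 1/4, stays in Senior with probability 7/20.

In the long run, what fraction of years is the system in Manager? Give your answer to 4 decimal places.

0.2563

Let the stationary distribution be π with π = πP and π_1 + π_2 + π_3 = 1.
π_1 = 0.35·π_1 + 0.2·π_2 + 0.25·π_3
π_2 = 0.35·π_1 + 0.4·π_2 + 0.4·π_3
Solving with the normalization constraint gives π = (0.2563, 0.3872, 0.3565).
So the stationary probability of Manager is 0.2563.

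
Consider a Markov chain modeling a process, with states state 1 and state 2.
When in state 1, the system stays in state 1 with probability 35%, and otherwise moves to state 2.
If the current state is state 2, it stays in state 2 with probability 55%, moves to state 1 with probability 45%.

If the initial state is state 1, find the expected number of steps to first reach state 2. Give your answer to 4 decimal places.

1.5385

Let t(s) be the expected number of steps to first reach state 2 from state s, with t(state 2) = 0. Conditioning on the first step:
t(state 1) = 1 + 0.35·t(state 1)
Solving: t(state 1) = 1.5385.
Expected steps from state 1 to state 2: 1.5385.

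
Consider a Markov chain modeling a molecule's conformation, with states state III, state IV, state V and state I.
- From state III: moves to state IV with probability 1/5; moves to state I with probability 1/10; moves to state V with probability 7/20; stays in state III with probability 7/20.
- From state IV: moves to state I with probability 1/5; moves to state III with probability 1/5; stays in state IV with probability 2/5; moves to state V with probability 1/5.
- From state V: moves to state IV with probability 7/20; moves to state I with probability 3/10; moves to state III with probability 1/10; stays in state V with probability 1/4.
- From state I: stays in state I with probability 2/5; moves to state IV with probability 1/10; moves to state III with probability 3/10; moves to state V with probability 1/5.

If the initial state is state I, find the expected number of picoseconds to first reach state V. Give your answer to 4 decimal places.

Let t(s) be the expected number of picoseconds to first reach state V from state s, with t(state V) = 0. Conditioning on the first picosecond:
t(state III) = 1 + 0.35·t(state III) + 0.2·t(state IV) + 0.1·t(state I)
t(state IV) = 1 + 0.2·t(state III) + 0.4·t(state IV) + 0.2·t(state I)
t(state I) = 1 + 0.3·t(state III) + 0.1·t(state IV) + 0.4·t(state I)
Solving: t(state III) = 3.4545, t(state IV) = 4.1818, t(state I) = 4.0909.
Expected picoseconds from state I to state V: 4.0909.

4.0909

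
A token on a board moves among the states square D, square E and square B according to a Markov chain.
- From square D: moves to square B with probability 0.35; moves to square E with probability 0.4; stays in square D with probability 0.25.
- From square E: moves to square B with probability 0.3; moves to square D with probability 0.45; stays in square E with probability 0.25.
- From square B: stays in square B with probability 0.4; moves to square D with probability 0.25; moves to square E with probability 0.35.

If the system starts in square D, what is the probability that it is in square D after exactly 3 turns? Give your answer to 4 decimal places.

0.3145

Propagate the distribution vector 3 turns from square D.
After 0 turns: (1.0000, 0.0000, 0.0000)
After 1 turn: (0.2500, 0.4000, 0.3500)
After 2 turns: (0.3300, 0.3225, 0.3475)
After 3 turns: (0.3145, 0.3343, 0.3513)
P(in square D after 3 turns) = 0.3145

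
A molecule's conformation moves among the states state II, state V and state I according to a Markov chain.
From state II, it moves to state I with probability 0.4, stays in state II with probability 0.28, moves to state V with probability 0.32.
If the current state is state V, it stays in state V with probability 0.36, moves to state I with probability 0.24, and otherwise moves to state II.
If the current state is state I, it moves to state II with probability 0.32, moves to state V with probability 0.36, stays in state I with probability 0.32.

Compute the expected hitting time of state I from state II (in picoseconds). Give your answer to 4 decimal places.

Let t(s) be the expected number of picoseconds to first reach state I from state s, with t(state I) = 0. Conditioning on the first picosecond:
t(state II) = 1 + 0.28·t(state II) + 0.32·t(state V)
t(state V) = 1 + 0.4·t(state II) + 0.36·t(state V)
Solving: t(state II) = 2.8846, t(state V) = 3.3654.
Expected picoseconds from state II to state I: 2.8846.

2.8846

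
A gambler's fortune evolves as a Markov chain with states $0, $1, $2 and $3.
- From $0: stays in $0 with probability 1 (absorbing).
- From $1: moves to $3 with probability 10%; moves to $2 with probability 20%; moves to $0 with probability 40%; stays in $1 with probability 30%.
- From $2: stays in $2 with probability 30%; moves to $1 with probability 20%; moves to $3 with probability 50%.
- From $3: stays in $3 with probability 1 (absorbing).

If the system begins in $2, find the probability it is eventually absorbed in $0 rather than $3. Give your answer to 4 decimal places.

0.1778

Let h(s) be the probability of absorption at $0 starting from transient state s. Then h($0) = 1 and h($3) = 0. By first-step analysis:
h($1) = 0.4·1 + 0.3·h($1) + 0.2·h($2) + 0.1·0
h($2) = 0.2·h($1) + 0.3·h($2) + 0.5·0
Solving: h($1) = 0.6222, h($2) = 0.1778.
Starting from $2, the probability is 0.1778.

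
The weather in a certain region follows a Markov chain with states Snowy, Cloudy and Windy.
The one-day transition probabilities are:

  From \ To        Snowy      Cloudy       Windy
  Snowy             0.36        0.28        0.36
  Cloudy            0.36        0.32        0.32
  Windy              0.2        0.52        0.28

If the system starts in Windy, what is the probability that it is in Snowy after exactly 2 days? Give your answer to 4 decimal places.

0.3152

Sum over the intermediate state after 1 day:
P = P(Windy→Snowy)·P(Snowy→Snowy) + P(Windy→Cloudy)·P(Cloudy→Snowy) + P(Windy→Windy)·P(Windy→Snowy)
  = 0.2×0.36 + 0.52×0.36 + 0.28×0.2
  = 0.0720 + 0.1872 + 0.0560 = 0.3152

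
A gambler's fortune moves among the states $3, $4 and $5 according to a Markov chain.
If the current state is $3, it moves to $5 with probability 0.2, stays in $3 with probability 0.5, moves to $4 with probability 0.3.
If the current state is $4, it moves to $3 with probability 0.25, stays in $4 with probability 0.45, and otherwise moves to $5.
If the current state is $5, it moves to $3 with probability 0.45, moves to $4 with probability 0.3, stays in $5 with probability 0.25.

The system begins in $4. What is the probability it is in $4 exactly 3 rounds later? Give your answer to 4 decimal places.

0.3551

Propagate the distribution vector 3 rounds from $4.
After 0 rounds: (0.0000, 1.0000, 0.0000)
After 1 round: (0.2500, 0.4500, 0.3000)
After 2 rounds: (0.3725, 0.3675, 0.2600)
After 3 rounds: (0.3951, 0.3551, 0.2498)
P(in $4 after 3 rounds) = 0.3551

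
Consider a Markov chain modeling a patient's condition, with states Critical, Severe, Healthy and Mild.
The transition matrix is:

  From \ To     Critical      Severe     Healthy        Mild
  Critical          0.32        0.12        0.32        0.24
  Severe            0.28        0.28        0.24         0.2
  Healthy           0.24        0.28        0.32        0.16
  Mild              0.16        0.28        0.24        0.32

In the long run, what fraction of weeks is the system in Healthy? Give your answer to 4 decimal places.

Let the stationary distribution be π with π = πP and π_1 + π_2 + π_3 + π_4 = 1.
π_1 = 0.32·π_1 + 0.28·π_2 + 0.24·π_3 + 0.16·π_4
π_2 = 0.12·π_1 + 0.28·π_2 + 0.28·π_3 + 0.28·π_4
π_3 = 0.32·π_1 + 0.24·π_2 + 0.32·π_3 + 0.24·π_4
Solving with the normalization constraint gives π = (0.2517, 0.2397, 0.2828, 0.2259).
So the stationary probability of Healthy is 0.2828.

0.2828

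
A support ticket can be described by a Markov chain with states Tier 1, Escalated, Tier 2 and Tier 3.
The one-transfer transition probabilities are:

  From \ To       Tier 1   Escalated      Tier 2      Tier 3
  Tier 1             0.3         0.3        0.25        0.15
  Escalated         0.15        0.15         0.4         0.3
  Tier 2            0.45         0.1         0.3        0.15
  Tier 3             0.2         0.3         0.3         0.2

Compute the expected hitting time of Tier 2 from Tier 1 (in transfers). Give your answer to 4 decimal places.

3.3435

Let t(s) be the expected number of transfers to first reach Tier 2 from state s, with t(Tier 2) = 0. Conditioning on the first transfer:
t(Tier 1) = 1 + 0.3·t(Tier 1) + 0.3·t(Escalated) + 0.15·t(Tier 3)
t(Escalated) = 1 + 0.15·t(Tier 1) + 0.15·t(Escalated) + 0.3·t(Tier 3)
t(Tier 3) = 1 + 0.2·t(Tier 1) + 0.3·t(Escalated) + 0.2·t(Tier 3)
Solving: t(Tier 1) = 3.3435, t(Escalated) = 2.8845, t(Tier 3) = 3.1676.
Expected transfers from Tier 1 to Tier 2: 3.3435.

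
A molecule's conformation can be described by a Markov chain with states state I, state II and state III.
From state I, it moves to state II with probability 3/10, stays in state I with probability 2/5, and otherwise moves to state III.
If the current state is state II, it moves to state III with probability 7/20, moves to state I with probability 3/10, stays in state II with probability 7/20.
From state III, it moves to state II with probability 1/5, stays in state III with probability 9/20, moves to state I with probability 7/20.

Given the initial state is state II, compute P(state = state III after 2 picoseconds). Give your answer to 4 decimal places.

Sum over the intermediate state after 1 picosecond:
P = P(state II→state I)·P(state I→state III) + P(state II→state II)·P(state II→state III) + P(state II→state III)·P(state III→state III)
  = 0.3×0.3 + 0.35×0.35 + 0.35×0.45
  = 0.0900 + 0.1225 + 0.1575 = 0.3700

0.3700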